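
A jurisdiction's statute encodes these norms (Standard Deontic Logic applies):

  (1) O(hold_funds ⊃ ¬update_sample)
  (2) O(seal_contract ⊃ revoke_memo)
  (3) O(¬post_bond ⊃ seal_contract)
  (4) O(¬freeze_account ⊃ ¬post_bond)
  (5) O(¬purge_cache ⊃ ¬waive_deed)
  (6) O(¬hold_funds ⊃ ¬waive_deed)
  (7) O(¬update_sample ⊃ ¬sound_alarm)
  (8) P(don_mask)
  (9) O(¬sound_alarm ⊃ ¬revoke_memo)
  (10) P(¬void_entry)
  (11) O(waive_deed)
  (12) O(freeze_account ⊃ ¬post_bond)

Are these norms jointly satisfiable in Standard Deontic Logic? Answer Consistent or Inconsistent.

Premises 4 and 12 cover both cases: O(¬freeze_account ⊃ ¬post_bond) and O(freeze_account ⊃ ¬post_bond). Since ¬freeze_account ∨ freeze_account is a tautology, O(¬post_bond) follows.
From O(¬post_bond) and premise 3, O(¬post_bond ⊃ seal_contract), we obtain O(seal_contract).
Applying K to premise 2 (O(seal_contract ⊃ revoke_memo)) and O(seal_contract) yields O(revoke_memo).
Premise 9 is O(¬sound_alarm ⊃ ¬revoke_memo); contrapositively O(revoke_memo ⊃ sound_alarm). Since O(revoke_memo) holds, K gives O(sound_alarm).
Premise 7, O(¬update_sample ⊃ ¬sound_alarm), contraposes to O(sound_alarm ⊃ update_sample); with O(sound_alarm) we get O(update_sample).
Premise 1, O(hold_funds ⊃ ¬update_sample), contraposes to O(update_sample ⊃ ¬hold_funds); with O(update_sample) we get O(¬hold_funds).
From O(¬hold_funds) and premise 6, O(¬hold_funds ⊃ ¬waive_deed), we obtain O(¬waive_deed).
Yet premise 11 states O(waive_deed).
We now have both O(¬waive_deed) and O(waive_deed) — waive_deed is simultaneously obligatory and forbidden, violating the D-axiom.

Inconsistent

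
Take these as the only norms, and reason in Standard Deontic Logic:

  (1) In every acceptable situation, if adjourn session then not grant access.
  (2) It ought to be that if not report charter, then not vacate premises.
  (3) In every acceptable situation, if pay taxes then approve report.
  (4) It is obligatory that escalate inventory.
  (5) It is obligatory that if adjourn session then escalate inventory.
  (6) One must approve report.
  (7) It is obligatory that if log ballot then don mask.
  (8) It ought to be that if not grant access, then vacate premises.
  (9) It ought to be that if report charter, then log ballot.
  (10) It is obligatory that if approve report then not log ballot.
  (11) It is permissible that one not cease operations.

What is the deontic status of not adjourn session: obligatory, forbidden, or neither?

Premise 6 gives O(approve_report).
Premise 10 is O(approve_report → ¬log_ballot); since O(approve_report), deontic closure gives O(¬log_ballot).
Premise 9 is O(report_charter → log_ballot); contrapositively O(¬log_ballot → ¬report_charter). Since O(¬log_ballot) holds, K gives O(¬report_charter).
With premise 2, O(¬report_charter → ¬vacate_premises), the K-axiom yields O(¬vacate_premises).
Premise 8 is O(¬grant_access → vacate_premises); contrapositively O(¬vacate_premises → grant_access). Since O(¬vacate_premises) holds, K gives O(grant_access).
Premise 1, O(adjourn_session → ¬grant_access), contraposes to O(grant_access → ¬adjourn_session); with O(grant_access) we get O(¬adjourn_session).
Premises 3, 4, 5, 7, 11 do not contribute to this derivation.
Hence ¬adjourn_session is obligatory.

Obligatory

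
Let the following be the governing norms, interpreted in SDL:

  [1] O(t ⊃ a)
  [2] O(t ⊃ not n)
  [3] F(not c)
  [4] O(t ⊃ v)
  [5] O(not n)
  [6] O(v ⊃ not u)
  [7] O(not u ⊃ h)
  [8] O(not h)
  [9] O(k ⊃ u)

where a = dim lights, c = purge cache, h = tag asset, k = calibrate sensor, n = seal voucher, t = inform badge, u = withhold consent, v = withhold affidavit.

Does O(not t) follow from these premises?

Premise 8 gives O(not h).
The contrapositive of premise 7 (O(not u ⊃ h)) is O(not h ⊃ u), and O(not h) is already established, so O(u).
Premise 6, O(v ⊃ not u), contraposes to O(u ⊃ not v); with O(u) we get O(not v).
Premise 4 is O(t ⊃ v); contrapositively O(not v ⊃ not t). Since O(not v) holds, K gives O(not t).
Premises 1, 2, 3, 5, 9 do not contribute to this derivation.
So O(not t) follows.

Yes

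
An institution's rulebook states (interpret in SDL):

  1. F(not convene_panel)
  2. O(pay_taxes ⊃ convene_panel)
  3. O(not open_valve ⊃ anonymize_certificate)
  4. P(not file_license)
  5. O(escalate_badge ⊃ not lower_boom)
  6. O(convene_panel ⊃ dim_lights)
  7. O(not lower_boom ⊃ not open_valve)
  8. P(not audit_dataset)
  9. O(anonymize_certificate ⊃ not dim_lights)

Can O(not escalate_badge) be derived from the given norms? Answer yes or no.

Yes

Premise 1 is F(not convene_panel), i.e. O(convene_panel).
From O(convene_panel) and premise 6, O(convene_panel ⊃ dim_lights), we obtain O(dim_lights).
Premise 9, O(anonymize_certificate ⊃ not dim_lights), contraposes to O(dim_lights ⊃ not anonymize_certificate); with O(dim_lights) we get O(not anonymize_certificate).
The contrapositive of premise 3 (O(not open_valve ⊃ anonymize_certificate)) is O(not anonymize_certificate ⊃ open_valve), and O(not anonymize_certificate) is already established, so O(open_valve).
The contrapositive of premise 7 (O(not lower_boom ⊃ not open_valve)) is O(open_valve ⊃ lower_boom), and O(open_valve) is already established, so O(lower_boom).
Premise 5, O(escalate_badge ⊃ not lower_boom), contraposes to O(lower_boom ⊃ not escalate_badge); with O(lower_boom) we get O(not escalate_badge).
Premises 2, 4, 8 do not contribute to this derivation.
So O(not escalate_badge) follows.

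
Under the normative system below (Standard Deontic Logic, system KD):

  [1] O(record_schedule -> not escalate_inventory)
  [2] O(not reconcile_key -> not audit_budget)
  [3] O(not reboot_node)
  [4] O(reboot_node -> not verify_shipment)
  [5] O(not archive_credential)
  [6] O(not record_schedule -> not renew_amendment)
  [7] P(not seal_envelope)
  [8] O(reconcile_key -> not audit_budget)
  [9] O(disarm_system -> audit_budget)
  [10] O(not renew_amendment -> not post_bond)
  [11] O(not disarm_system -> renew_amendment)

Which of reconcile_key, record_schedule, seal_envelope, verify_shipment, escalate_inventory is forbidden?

Premises 2 and 8 cover both cases: O(not reconcile_key -> not audit_budget) and O(reconcile_key -> not audit_budget). Since not reconcile_key ∨ reconcile_key is a tautology, O(not audit_budget) follows.
Premise 9, O(disarm_system -> audit_budget), contraposes to O(not audit_budget -> not disarm_system); with O(not audit_budget) we get O(not disarm_system).
With premise 11, O(not disarm_system -> renew_amendment), the K-axiom yields O(renew_amendment).
The contrapositive of premise 6 (O(not record_schedule -> not renew_amendment)) is O(renew_amendment -> record_schedule), and O(renew_amendment) is already established, so O(record_schedule).
With premise 1, O(record_schedule -> not escalate_inventory), the K-axiom yields O(not escalate_inventory).
So O(not escalate_inventory) holds, i.e. escalate_inventory is forbidden. None of the other listed options is forbidden under the premises.

escalate_inventory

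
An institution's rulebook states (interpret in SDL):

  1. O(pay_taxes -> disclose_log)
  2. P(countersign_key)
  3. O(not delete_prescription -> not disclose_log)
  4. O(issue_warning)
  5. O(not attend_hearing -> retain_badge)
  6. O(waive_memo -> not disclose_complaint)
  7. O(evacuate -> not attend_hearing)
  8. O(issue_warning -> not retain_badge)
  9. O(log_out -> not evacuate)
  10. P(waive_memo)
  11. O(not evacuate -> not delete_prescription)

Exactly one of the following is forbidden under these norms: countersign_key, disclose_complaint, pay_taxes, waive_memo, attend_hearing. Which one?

Premise 4 gives O(issue_warning).
Applying K to premise 8 (O(issue_warning -> not retain_badge)) and O(issue_warning) yields O(not retain_badge).
Premise 5 is O(not attend_hearing -> retain_badge); contrapositively O(not retain_badge -> attend_hearing). Since O(not retain_badge) holds, K gives O(attend_hearing).
Premise 7 is O(evacuate -> not attend_hearing); contrapositively O(attend_hearing -> not evacuate). Since O(attend_hearing) holds, K gives O(not evacuate).
Premise 11 is O(not evacuate -> not delete_prescription); since O(not evacuate), deontic closure gives O(not delete_prescription).
Premise 3 is O(not delete_prescription -> not disclose_log); since O(not delete_prescription), deontic closure gives O(not disclose_log).
Premise 1 is O(pay_taxes -> disclose_log); contrapositively O(not disclose_log -> not pay_taxes). Since O(not disclose_log) holds, K gives O(not pay_taxes).
So O(not pay_taxes) holds, i.e. pay_taxes is forbidden. None of the other listed options is forbidden under the premises.

pay_taxes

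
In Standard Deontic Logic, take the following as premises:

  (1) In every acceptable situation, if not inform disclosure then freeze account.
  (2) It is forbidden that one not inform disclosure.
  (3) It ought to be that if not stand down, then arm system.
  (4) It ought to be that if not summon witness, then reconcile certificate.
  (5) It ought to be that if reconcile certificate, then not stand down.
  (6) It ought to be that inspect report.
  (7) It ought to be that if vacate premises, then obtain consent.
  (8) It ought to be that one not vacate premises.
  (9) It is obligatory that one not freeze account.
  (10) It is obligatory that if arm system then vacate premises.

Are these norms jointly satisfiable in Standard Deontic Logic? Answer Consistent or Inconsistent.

Consistent

Premise 1 is O(¬inform_disclosure → freeze_account), but O(¬inform_disclosure) is not derivable from the premises, so it does not yield O(freeze_account).
So O(freeze_account) is not derivable, and the apparent clash with O(¬freeze_account) does not arise.
A world satisfying every obligation exists (e.g. arm_system=false, freeze_account=false, inform_disclosure=true, inspect_report=true, obtain_consent=false, reconcile_certificate=false, stand_down=true, summon_witness=true, vacate_premises=false); no atom is both obligatory and forbidden, so the set is consistent.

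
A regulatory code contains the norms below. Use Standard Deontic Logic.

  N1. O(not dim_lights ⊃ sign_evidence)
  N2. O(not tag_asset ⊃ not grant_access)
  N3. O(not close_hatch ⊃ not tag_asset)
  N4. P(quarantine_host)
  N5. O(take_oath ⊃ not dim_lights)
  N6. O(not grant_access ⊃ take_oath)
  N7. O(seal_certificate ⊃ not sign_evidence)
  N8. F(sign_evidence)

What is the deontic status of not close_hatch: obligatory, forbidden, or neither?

F(sign_evidence) at premise 8 means O(not sign_evidence).
Premise 1 is O(not dim_lights ⊃ sign_evidence); contrapositively O(not sign_evidence ⊃ dim_lights). Since O(not sign_evidence) holds, K gives O(dim_lights).
Premise 5, O(take_oath ⊃ not dim_lights), contraposes to O(dim_lights ⊃ not take_oath); with O(dim_lights) we get O(not take_oath).
Premise 6 is O(not grant_access ⊃ take_oath); contrapositively O(not take_oath ⊃ grant_access). Since O(not take_oath) holds, K gives O(grant_access).
Premise 2, O(not tag_asset ⊃ not grant_access), contraposes to O(grant_access ⊃ tag_asset); with O(grant_access) we get O(tag_asset).
Premise 3, O(not close_hatch ⊃ not tag_asset), contraposes to O(tag_asset ⊃ close_hatch); with O(tag_asset) we get O(close_hatch).
Premises 4, 7 do not contribute to this derivation.
Thus O(close_hatch), which is F(not close_hatch): not close_hatch is forbidden.

Forbidden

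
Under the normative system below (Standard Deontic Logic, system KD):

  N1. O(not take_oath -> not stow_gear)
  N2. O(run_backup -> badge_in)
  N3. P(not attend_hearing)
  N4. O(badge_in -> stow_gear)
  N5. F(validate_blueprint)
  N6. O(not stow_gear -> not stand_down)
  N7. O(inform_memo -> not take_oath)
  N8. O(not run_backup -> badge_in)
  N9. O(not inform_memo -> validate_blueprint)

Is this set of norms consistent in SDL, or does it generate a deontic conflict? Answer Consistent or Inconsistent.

Inconsistent

By case analysis on not run_backup: premise 8 gives O(not run_backup -> badge_in) and premise 2 gives O(run_backup -> badge_in), so O(badge_in) either way.
Premise 4 is O(badge_in -> stow_gear); since O(badge_in), deontic closure gives O(stow_gear).
The contrapositive of premise 1 (O(not take_oath -> not stow_gear)) is O(stow_gear -> take_oath), and O(stow_gear) is already established, so O(take_oath).
Premise 7 is O(inform_memo -> not take_oath); contrapositively O(take_oath -> not inform_memo). Since O(take_oath) holds, K gives O(not inform_memo).
With premise 9, O(not inform_memo -> validate_blueprint), the K-axiom yields O(validate_blueprint).
However, F(validate_blueprint) at premise 5 amounts to O(not validate_blueprint).
We now have both O(validate_blueprint) and O(not validate_blueprint) — validate_blueprint is simultaneously obligatory and forbidden, violating the D-axiom.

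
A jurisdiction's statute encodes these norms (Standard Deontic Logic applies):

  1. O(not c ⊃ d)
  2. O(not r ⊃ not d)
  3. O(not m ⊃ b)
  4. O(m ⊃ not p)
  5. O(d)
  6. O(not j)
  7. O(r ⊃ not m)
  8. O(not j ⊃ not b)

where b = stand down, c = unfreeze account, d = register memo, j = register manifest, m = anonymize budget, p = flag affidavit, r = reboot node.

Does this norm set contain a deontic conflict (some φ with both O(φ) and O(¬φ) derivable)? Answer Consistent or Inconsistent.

Inconsistent

Premise 5 states O(d) outright.
The contrapositive of premise 2 (O(not r ⊃ not d)) is O(d ⊃ r), and O(d) is already established, so O(r).
Premise 7 is O(r ⊃ not m); since O(r), deontic closure gives O(not m).
With premise 3, O(not m ⊃ b), the K-axiom yields O(b).
Premise 8, O(not j ⊃ not b), contraposes to O(b ⊃ j); with O(b) we get O(j).
But premise 6 directly asserts O(not j).
We now have both O(j) and O(not j) — j is simultaneously obligatory and forbidden, violating the D-axiom.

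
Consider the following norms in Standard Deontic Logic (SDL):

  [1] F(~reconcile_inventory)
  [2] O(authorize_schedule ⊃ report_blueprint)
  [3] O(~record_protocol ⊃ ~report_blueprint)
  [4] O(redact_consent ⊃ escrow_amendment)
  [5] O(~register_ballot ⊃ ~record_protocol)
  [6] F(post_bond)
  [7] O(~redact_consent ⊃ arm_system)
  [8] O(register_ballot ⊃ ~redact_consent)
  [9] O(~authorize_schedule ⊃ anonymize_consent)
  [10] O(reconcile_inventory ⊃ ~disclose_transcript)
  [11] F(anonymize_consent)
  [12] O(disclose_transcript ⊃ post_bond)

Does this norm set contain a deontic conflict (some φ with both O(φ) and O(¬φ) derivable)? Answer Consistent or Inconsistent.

Consistent

Premise 12 is O(disclose_transcript ⊃ post_bond), but O(disclose_transcript) is not derivable from the premises, so it does not yield O(post_bond).
So O(post_bond) is not derivable, and the apparent clash with O(~post_bond) does not arise.
A world satisfying every obligation exists (e.g. anonymize_consent=false, arm_system=true, authorize_schedule=true, disclose_transcript=false, escrow_amendment=false, post_bond=false, reconcile_inventory=true, record_protocol=true, redact_consent=false, register_ballot=true, report_blueprint=true); no atom is both obligatory and forbidden, so the set is consistent.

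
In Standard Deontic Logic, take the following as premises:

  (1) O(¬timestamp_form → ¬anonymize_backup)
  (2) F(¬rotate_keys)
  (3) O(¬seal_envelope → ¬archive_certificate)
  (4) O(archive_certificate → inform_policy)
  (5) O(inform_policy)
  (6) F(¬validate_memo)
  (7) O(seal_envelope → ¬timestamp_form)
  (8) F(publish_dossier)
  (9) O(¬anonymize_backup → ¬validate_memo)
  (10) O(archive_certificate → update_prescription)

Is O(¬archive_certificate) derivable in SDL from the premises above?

Yes

F(¬validate_memo) at premise 6 means O(validate_memo).
Premise 9, O(¬anonymize_backup → ¬validate_memo), contraposes to O(validate_memo → anonymize_backup); with O(validate_memo) we get O(anonymize_backup).
Premise 1, O(¬timestamp_form → ¬anonymize_backup), contraposes to O(anonymize_backup → timestamp_form); with O(anonymize_backup) we get O(timestamp_form).
The contrapositive of premise 7 (O(seal_envelope → ¬timestamp_form)) is O(timestamp_form → ¬seal_envelope), and O(timestamp_form) is already established, so O(¬seal_envelope).
With premise 3, O(¬seal_envelope → ¬archive_certificate), the K-axiom yields O(¬archive_certificate).
Premises 2, 4, 5, 8, 10 do not contribute to this derivation.
So O(¬archive_certificate) follows.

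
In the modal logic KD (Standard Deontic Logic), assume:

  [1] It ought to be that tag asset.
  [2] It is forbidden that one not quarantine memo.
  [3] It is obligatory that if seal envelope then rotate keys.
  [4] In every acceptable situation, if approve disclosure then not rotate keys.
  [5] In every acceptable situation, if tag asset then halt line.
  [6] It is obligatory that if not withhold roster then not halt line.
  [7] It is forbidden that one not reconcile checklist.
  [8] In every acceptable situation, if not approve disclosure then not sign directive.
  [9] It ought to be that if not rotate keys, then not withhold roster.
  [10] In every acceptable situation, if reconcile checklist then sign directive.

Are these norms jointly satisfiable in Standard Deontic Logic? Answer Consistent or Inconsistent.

Inconsistent

From premise 1 we have O(tag_asset).
From O(tag_asset) and premise 5, O(tag_asset → halt_line), we obtain O(halt_line).
Premise 6, O(¬withhold_roster → ¬halt_line), contraposes to O(halt_line → withhold_roster); with O(halt_line) we get O(withhold_roster).
Premise 9, O(¬rotate_keys → ¬withhold_roster), contraposes to O(withhold_roster → rotate_keys); with O(withhold_roster) we get O(rotate_keys).
The contrapositive of premise 4 (O(approve_disclosure → ¬rotate_keys)) is O(rotate_keys → ¬approve_disclosure), and O(rotate_keys) is already established, so O(¬approve_disclosure).
From O(¬approve_disclosure) and premise 8, O(¬approve_disclosure → ¬sign_directive), we obtain O(¬sign_directive).
The contrapositive of premise 10 (O(reconcile_checklist → sign_directive)) is O(¬sign_directive → ¬reconcile_checklist), and O(¬sign_directive) is already established, so O(¬reconcile_checklist).
Yet premise 7 is F(¬reconcile_checklist), i.e. O(reconcile_checklist).
We now have both O(¬reconcile_checklist) and O(reconcile_checklist) — reconcile_checklist is simultaneously obligatory and forbidden, violating the D-axiom.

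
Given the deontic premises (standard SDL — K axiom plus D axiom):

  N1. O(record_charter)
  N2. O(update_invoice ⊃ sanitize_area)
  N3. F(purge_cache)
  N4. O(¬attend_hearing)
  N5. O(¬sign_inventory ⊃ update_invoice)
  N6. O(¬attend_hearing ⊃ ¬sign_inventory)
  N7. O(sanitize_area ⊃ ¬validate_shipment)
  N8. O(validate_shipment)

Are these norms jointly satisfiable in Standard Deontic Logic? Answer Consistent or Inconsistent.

Inconsistent

From premise 8 we have O(validate_shipment).
The contrapositive of premise 7 (O(sanitize_area ⊃ ¬validate_shipment)) is O(validate_shipment ⊃ ¬sanitize_area), and O(validate_shipment) is already established, so O(¬sanitize_area).
Premise 2 is O(update_invoice ⊃ sanitize_area); contrapositively O(¬sanitize_area ⊃ ¬update_invoice). Since O(¬sanitize_area) holds, K gives O(¬update_invoice).
Premise 5 is O(¬sign_inventory ⊃ update_invoice); contrapositively O(¬update_invoice ⊃ sign_inventory). Since O(¬update_invoice) holds, K gives O(sign_inventory).
Premise 6, O(¬attend_hearing ⊃ ¬sign_inventory), contraposes to O(sign_inventory ⊃ attend_hearing); with O(sign_inventory) we get O(attend_hearing).
Yet premise 4 states O(¬attend_hearing).
We now have both O(attend_hearing) and O(¬attend_hearing) — attend_hearing is simultaneously obligatory and forbidden, violating the D-axiom.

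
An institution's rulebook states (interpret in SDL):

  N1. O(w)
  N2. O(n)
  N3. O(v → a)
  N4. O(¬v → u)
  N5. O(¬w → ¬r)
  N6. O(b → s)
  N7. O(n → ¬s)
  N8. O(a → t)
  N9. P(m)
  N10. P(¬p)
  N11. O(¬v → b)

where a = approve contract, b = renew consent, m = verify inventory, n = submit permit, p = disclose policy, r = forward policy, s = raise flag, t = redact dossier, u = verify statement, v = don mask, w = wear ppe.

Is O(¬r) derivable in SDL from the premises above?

No

Premise 5 is O(¬w → ¬r), but O(¬w) is not derivable from the premises, so it does not yield O(¬r).
No other premise forces O(¬r). An ideal world satisfying every premise can still have ¬r false, so O(¬r) is not derivable.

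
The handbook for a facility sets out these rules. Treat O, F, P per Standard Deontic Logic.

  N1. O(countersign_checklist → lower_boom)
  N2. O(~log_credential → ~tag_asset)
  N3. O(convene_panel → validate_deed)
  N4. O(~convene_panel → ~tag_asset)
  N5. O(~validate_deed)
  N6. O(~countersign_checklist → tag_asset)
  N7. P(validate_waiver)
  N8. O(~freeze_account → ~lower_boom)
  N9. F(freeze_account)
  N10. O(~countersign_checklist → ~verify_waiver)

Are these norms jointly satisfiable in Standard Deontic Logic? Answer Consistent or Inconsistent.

Inconsistent

Premise 5 states O(~validate_deed) outright.
The contrapositive of premise 3 (O(convene_panel → validate_deed)) is O(~validate_deed → ~convene_panel), and O(~validate_deed) is already established, so O(~convene_panel).
Applying K to premise 4 (O(~convene_panel → ~tag_asset)) and O(~convene_panel) yields O(~tag_asset).
Premise 6, O(~countersign_checklist → tag_asset), contraposes to O(~tag_asset → countersign_checklist); with O(~tag_asset) we get O(countersign_checklist).
With premise 1, O(countersign_checklist → lower_boom), the K-axiom yields O(lower_boom).
Premise 8 is O(~freeze_account → ~lower_boom); contrapositively O(lower_boom → freeze_account). Since O(lower_boom) holds, K gives O(freeze_account).
But premise 9, F(freeze_account), means O(~freeze_account).
We now have both O(freeze_account) and O(~freeze_account) — freeze_account is simultaneously obligatory and forbidden, violating the D-axiom.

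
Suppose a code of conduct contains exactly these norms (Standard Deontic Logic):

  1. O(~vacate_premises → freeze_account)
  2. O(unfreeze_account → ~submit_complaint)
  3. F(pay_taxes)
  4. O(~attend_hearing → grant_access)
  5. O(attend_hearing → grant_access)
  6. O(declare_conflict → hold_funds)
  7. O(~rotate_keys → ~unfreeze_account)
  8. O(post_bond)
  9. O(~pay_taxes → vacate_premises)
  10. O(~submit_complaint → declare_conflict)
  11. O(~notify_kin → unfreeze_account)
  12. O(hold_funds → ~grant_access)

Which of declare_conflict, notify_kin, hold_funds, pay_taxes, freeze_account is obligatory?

notify_kin

Premises 4 and 5 cover both cases: O(~attend_hearing → grant_access) and O(attend_hearing → grant_access). Since ~attend_hearing ∨ attend_hearing is a tautology, O(grant_access) follows.
The contrapositive of premise 12 (O(hold_funds → ~grant_access)) is O(grant_access → ~hold_funds), and O(grant_access) is already established, so O(~hold_funds).
Premise 6 is O(declare_conflict → hold_funds); contrapositively O(~hold_funds → ~declare_conflict). Since O(~hold_funds) holds, K gives O(~declare_conflict).
The contrapositive of premise 10 (O(~submit_complaint → declare_conflict)) is O(~declare_conflict → submit_complaint), and O(~declare_conflict) is already established, so O(submit_complaint).
Premise 2, O(unfreeze_account → ~submit_complaint), contraposes to O(submit_complaint → ~unfreeze_account); with O(submit_complaint) we get O(~unfreeze_account).
Premise 11 is O(~notify_kin → unfreeze_account); contrapositively O(~unfreeze_account → notify_kin). Since O(~unfreeze_account) holds, K gives O(notify_kin).
So O(notify_kin) holds — notify_kin is obligatory. None of the other listed options is made obligatory by any chain of premises.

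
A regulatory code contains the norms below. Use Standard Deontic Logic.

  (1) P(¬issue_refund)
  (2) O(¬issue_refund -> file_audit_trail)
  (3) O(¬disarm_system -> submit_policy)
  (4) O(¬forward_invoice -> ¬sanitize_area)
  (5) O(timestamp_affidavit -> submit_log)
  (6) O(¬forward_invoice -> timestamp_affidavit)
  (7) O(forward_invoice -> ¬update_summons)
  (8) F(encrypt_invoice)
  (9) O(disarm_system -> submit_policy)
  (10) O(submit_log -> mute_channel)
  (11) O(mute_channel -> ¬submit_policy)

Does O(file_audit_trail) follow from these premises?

Premise 2 is O(¬issue_refund -> file_audit_trail), but O(¬issue_refund) is not derivable from the premises (the permission P(¬issue_refund) asserts only ¬O(issue_refund), not O(¬issue_refund)), so it does not yield O(file_audit_trail).
No other premise forces O(file_audit_trail). An ideal world satisfying every premise can still have file_audit_trail false, so O(file_audit_trail) is not derivable.

No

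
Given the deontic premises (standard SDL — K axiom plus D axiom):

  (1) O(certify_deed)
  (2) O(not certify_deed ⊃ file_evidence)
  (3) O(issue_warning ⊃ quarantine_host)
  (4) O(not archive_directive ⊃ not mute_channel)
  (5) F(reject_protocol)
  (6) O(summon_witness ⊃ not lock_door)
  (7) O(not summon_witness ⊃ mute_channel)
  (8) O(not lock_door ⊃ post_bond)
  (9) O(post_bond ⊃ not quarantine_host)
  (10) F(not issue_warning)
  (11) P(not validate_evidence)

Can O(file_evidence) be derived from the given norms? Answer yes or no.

No

Premise 2 is O(not certify_deed ⊃ file_evidence), but O(not certify_deed) is not derivable from the premises, so it does not yield O(file_evidence).
No other premise forces O(file_evidence). An ideal world satisfying every premise can still have file_evidence false, so O(file_evidence) is not derivable.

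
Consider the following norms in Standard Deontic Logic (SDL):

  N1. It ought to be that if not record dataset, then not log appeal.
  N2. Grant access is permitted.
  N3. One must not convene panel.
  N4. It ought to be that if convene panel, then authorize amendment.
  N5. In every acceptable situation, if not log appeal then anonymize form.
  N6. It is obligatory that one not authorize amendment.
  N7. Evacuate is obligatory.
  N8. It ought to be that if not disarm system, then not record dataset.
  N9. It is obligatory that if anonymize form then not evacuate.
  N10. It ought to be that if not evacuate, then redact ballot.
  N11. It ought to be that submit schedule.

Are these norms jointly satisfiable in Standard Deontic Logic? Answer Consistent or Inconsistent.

Consistent

Premise 4 is O(convene_panel → authorize_amendment), but O(convene_panel) is not derivable from the premises, so it does not yield O(authorize_amendment).
So O(authorize_amendment) is not derivable, and the apparent clash with O(¬authorize_amendment) does not arise.
A world satisfying every obligation exists (e.g. anonymize_form=false, authorize_amendment=false, convene_panel=false, disarm_system=true, evacuate=true, grant_access=false, log_appeal=true, record_dataset=true, redact_ballot=false, submit_schedule=true); no atom is both obligatory and forbidden, so the set is consistent.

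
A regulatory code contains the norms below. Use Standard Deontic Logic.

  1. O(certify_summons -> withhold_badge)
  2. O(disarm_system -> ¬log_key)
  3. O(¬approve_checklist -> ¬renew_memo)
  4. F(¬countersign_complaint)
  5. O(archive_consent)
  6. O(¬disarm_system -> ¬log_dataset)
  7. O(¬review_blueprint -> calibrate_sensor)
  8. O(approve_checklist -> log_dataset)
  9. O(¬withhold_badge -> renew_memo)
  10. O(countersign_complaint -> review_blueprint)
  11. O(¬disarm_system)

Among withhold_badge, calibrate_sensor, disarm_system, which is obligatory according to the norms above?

Premise 11 states O(¬disarm_system) outright.
Applying K to premise 6 (O(¬disarm_system -> ¬log_dataset)) and O(¬disarm_system) yields O(¬log_dataset).
Premise 8 is O(approve_checklist -> log_dataset); contrapositively O(¬log_dataset -> ¬approve_checklist). Since O(¬log_dataset) holds, K gives O(¬approve_checklist).
From O(¬approve_checklist) and premise 3, O(¬approve_checklist -> ¬renew_memo), we obtain O(¬renew_memo).
Premise 9 is O(¬withhold_badge -> renew_memo); contrapositively O(¬renew_memo -> withhold_badge). Since O(¬renew_memo) holds, K gives O(withhold_badge).
So O(withhold_badge) holds — withhold_badge is obligatory. None of the other listed options is made obligatory by any chain of premises.

withhold_badge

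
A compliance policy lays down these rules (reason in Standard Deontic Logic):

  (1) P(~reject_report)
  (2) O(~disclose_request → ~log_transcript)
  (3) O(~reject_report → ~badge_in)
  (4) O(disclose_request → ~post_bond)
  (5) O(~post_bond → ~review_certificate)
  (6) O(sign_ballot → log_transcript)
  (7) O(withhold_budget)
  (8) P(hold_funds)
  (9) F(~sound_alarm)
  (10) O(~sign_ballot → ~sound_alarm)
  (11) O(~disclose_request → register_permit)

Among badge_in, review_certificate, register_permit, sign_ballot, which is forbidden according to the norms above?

review_certificate

Premise 9, F(~sound_alarm), is equivalent to O(sound_alarm).
The contrapositive of premise 10 (O(~sign_ballot → ~sound_alarm)) is O(sound_alarm → sign_ballot), and O(sound_alarm) is already established, so O(sign_ballot).
Applying K to premise 6 (O(sign_ballot → log_transcript)) and O(sign_ballot) yields O(log_transcript).
The contrapositive of premise 2 (O(~disclose_request → ~log_transcript)) is O(log_transcript → disclose_request), and O(log_transcript) is already established, so O(disclose_request).
Applying K to premise 4 (O(disclose_request → ~post_bond)) and O(disclose_request) yields O(~post_bond).
With premise 5, O(~post_bond → ~review_certificate), the K-axiom yields O(~review_certificate).
So O(~review_certificate) holds, i.e. review_certificate is forbidden. None of the other listed options is forbidden under the premises.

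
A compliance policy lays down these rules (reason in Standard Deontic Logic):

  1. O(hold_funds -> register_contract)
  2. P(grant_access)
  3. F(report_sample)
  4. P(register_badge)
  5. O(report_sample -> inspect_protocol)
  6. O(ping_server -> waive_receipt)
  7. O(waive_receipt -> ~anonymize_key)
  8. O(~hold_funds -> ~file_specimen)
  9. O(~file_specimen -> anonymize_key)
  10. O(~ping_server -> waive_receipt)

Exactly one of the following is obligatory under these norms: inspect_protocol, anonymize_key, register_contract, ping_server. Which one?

register_contract

Premises 6 and 10 cover both cases: O(ping_server -> waive_receipt) and O(~ping_server -> waive_receipt). Since ping_server ∨ ~ping_server is a tautology, O(waive_receipt) follows.
Applying K to premise 7 (O(waive_receipt -> ~anonymize_key)) and O(waive_receipt) yields O(~anonymize_key).
The contrapositive of premise 9 (O(~file_specimen -> anonymize_key)) is O(~anonymize_key -> file_specimen), and O(~anonymize_key) is already established, so O(file_specimen).
Premise 8, O(~hold_funds -> ~file_specimen), contraposes to O(file_specimen -> hold_funds); with O(file_specimen) we get O(hold_funds).
From O(hold_funds) and premise 1, O(hold_funds -> register_contract), we obtain O(register_contract).
So O(register_contract) holds — register_contract is obligatory. None of the other listed options is made obligatory by any chain of premises.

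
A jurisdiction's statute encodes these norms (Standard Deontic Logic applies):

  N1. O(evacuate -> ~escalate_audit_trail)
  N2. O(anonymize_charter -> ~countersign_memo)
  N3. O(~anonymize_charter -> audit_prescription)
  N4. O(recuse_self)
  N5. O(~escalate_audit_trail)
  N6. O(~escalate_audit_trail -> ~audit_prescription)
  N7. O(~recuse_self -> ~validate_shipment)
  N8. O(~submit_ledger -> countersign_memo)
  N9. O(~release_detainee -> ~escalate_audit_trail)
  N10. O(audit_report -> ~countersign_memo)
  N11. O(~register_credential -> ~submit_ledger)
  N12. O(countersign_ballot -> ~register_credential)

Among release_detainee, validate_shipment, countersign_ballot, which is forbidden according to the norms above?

Premise 5 gives O(~escalate_audit_trail).
From O(~escalate_audit_trail) and premise 6, O(~escalate_audit_trail -> ~audit_prescription), we obtain O(~audit_prescription).
Premise 3 is O(~anonymize_charter -> audit_prescription); contrapositively O(~audit_prescription -> anonymize_charter). Since O(~audit_prescription) holds, K gives O(anonymize_charter).
Premise 2 is O(anonymize_charter -> ~countersign_memo); since O(anonymize_charter), deontic closure gives O(~countersign_memo).
Premise 8 is O(~submit_ledger -> countersign_memo); contrapositively O(~countersign_memo -> submit_ledger). Since O(~countersign_memo) holds, K gives O(submit_ledger).
Premise 11, O(~register_credential -> ~submit_ledger), contraposes to O(submit_ledger -> register_credential); with O(submit_ledger) we get O(register_credential).
Premise 12, O(countersign_ballot -> ~register_credential), contraposes to O(register_credential -> ~countersign_ballot); with O(register_credential) we get O(~countersign_ballot).
So O(~countersign_ballot) holds, i.e. countersign_ballot is forbidden. None of the other listed options is forbidden under the premises.

countersign_ballot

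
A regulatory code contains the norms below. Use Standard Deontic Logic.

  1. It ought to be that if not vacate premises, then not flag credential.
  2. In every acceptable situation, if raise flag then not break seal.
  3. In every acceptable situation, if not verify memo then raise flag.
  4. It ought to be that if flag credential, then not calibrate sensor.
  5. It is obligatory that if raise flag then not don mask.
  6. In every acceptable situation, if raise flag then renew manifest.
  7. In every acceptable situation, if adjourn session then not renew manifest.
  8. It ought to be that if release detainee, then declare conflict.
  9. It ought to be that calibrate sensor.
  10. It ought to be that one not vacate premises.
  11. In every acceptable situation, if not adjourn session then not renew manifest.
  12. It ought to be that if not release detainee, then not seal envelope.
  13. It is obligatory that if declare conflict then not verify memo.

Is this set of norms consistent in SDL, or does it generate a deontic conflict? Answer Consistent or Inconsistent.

Premise 4 is O(flag_credential → ¬calibrate_sensor), but O(flag_credential) is not derivable from the premises, so it does not yield O(¬calibrate_sensor).
So O(¬calibrate_sensor) is not derivable, and the apparent clash with O(calibrate_sensor) does not arise.
A world satisfying every obligation exists (e.g. adjourn_session=false, break_seal=false, calibrate_sensor=true, declare_conflict=false, don_mask=false, flag_credential=false, raise_flag=false, release_detainee=false, renew_manifest=false, seal_envelope=false, vacate_premises=false, verify_memo=true); no atom is both obligatory and forbidden, so the set is consistent.

Consistent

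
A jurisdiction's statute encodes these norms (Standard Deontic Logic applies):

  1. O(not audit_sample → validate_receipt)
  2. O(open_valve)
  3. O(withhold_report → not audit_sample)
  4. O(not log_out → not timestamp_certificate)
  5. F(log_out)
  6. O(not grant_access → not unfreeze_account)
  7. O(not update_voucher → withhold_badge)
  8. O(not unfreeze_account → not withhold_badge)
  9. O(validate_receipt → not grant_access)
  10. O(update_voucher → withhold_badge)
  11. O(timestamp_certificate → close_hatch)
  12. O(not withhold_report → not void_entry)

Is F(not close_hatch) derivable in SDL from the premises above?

Premise 11 is O(timestamp_certificate → close_hatch), but O(timestamp_certificate) is not derivable from the premises, so it does not yield O(close_hatch).
No other premise forces O(close_hatch). An ideal world satisfying every premise can still have not close_hatch true, so F(not close_hatch) is not derivable.

No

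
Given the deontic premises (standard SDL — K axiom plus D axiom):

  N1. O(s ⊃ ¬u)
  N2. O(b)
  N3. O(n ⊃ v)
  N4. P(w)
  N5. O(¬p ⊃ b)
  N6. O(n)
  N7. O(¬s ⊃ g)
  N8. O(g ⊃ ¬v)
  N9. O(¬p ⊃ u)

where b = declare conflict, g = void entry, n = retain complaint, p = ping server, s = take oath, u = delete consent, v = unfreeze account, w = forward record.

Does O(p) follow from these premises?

From premise 6 we have O(n).
From O(n) and premise 3, O(n ⊃ v), we obtain O(v).
Premise 8 is O(g ⊃ ¬v); contrapositively O(v ⊃ ¬g). Since O(v) holds, K gives O(¬g).
Premise 7 is O(¬s ⊃ g); contrapositively O(¬g ⊃ s). Since O(¬g) holds, K gives O(s).
With premise 1, O(s ⊃ ¬u), the K-axiom yields O(¬u).
The contrapositive of premise 9 (O(¬p ⊃ u)) is O(¬u ⊃ p), and O(¬u) is already established, so O(p).
Premises 2, 4, 5 do not contribute to this derivation.
So O(p) follows.

Yes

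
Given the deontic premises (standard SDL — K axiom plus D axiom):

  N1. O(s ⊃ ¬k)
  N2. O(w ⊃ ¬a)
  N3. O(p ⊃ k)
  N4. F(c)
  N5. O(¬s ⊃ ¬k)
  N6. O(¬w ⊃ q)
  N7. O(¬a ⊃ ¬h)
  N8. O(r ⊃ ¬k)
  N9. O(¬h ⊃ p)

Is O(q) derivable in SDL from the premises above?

Premises 1 and 5 cover both cases: O(s ⊃ ¬k) and O(¬s ⊃ ¬k). Since s ∨ ¬s is a tautology, O(¬k) follows.
Premise 3 is O(p ⊃ k); contrapositively O(¬k ⊃ ¬p). Since O(¬k) holds, K gives O(¬p).
The contrapositive of premise 9 (O(¬h ⊃ p)) is O(¬p ⊃ h), and O(¬p) is already established, so O(h).
The contrapositive of premise 7 (O(¬a ⊃ ¬h)) is O(h ⊃ a), and O(h) is already established, so O(a).
Premise 2 is O(w ⊃ ¬a); contrapositively O(a ⊃ ¬w). Since O(a) holds, K gives O(¬w).
Premise 6 is O(¬w ⊃ q); since O(¬w), deontic closure gives O(q).
Premises 4, 8 do not contribute to this derivation.
So O(q) follows.

Yes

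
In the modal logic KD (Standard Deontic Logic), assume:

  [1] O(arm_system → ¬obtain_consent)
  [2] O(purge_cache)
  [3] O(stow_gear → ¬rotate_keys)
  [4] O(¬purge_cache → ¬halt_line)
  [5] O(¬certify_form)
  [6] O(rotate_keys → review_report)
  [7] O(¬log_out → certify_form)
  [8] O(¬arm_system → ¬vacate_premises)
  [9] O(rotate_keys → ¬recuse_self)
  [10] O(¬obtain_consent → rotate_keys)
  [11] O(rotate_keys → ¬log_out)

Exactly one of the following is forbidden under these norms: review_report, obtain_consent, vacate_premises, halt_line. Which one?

vacate_premises

Premise 5 gives O(¬certify_form).
The contrapositive of premise 7 (O(¬log_out → certify_form)) is O(¬certify_form → log_out), and O(¬certify_form) is already established, so O(log_out).
Premise 11, O(rotate_keys → ¬log_out), contraposes to O(log_out → ¬rotate_keys); with O(log_out) we get O(¬rotate_keys).
The contrapositive of premise 10 (O(¬obtain_consent → rotate_keys)) is O(¬rotate_keys → obtain_consent), and O(¬rotate_keys) is already established, so O(obtain_consent).
Premise 1, O(arm_system → ¬obtain_consent), contraposes to O(obtain_consent → ¬arm_system); with O(obtain_consent) we get O(¬arm_system).
Premise 8 is O(¬arm_system → ¬vacate_premises); since O(¬arm_system), deontic closure gives O(¬vacate_premises).
So O(¬vacate_premises) holds, i.e. vacate_premises is forbidden. None of the other listed options is forbidden under the premises.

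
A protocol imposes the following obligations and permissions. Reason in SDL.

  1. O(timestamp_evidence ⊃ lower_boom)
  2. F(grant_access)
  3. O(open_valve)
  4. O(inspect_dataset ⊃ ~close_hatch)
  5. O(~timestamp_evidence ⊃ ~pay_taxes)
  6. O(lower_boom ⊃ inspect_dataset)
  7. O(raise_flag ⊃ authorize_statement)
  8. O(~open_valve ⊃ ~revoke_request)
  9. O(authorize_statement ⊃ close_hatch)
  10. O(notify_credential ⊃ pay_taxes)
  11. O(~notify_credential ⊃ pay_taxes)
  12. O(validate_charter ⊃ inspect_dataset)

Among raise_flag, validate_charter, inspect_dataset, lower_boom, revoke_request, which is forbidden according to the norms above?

Premises 11 and 10 cover both cases: O(~notify_credential ⊃ pay_taxes) and O(notify_credential ⊃ pay_taxes). Since ~notify_credential ∨ notify_credential is a tautology, O(pay_taxes) follows.
Premise 5, O(~timestamp_evidence ⊃ ~pay_taxes), contraposes to O(pay_taxes ⊃ timestamp_evidence); with O(pay_taxes) we get O(timestamp_evidence).
Premise 1 is O(timestamp_evidence ⊃ lower_boom); since O(timestamp_evidence), deontic closure gives O(lower_boom).
Premise 6 is O(lower_boom ⊃ inspect_dataset); since O(lower_boom), deontic closure gives O(inspect_dataset).
From O(inspect_dataset) and premise 4, O(inspect_dataset ⊃ ~close_hatch), we obtain O(~close_hatch).
Premise 9 is O(authorize_statement ⊃ close_hatch); contrapositively O(~close_hatch ⊃ ~authorize_statement). Since O(~close_hatch) holds, K gives O(~authorize_statement).
The contrapositive of premise 7 (O(raise_flag ⊃ authorize_statement)) is O(~authorize_statement ⊃ ~raise_flag), and O(~authorize_statement) is already established, so O(~raise_flag).
So O(~raise_flag) holds, i.e. raise_flag is forbidden. None of the other listed options is forbidden under the premises.

raise_flag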